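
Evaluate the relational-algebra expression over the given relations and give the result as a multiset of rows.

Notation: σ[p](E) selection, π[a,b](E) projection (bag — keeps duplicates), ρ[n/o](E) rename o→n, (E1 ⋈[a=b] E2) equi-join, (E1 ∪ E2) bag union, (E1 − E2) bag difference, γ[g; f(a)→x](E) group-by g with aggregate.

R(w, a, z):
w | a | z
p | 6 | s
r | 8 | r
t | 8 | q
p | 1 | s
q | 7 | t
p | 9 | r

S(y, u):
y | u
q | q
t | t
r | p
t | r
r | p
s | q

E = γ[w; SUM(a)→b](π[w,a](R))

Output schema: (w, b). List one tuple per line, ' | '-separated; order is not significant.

Row counts bottom-up:
  R → 6
  π[w,a](R) → 6
  γ[w; SUM(a)→b](π[w,a](R)) → 4

== RESULT ==
w | b
p | 16
q | 7
r | 8
t | 8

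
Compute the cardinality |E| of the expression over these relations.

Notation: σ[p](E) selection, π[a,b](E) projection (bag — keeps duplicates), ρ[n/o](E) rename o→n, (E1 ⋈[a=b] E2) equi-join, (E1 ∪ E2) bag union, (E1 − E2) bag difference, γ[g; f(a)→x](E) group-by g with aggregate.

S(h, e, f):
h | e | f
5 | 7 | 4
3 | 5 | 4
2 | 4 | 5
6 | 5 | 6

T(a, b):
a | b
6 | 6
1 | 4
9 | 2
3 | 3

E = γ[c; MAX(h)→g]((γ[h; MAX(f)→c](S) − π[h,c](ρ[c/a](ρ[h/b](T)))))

Per-node cardinality:
  S → 4
  γ[h; MAX(f)→c](S) → 4
  T → 4
  ρ[h/b](T) → 4
  ρ[c/a](ρ[h/b](T)) → 4
  π[h,c](ρ[c/a](ρ[h/b](T))) → 4
  (γ[h; MAX(f)→c](S) − π[h,c](ρ[c/a](ρ[h/b](T)))) → 3
  γ[c; MAX(h)→g]((γ[h; MAX(f)→c](S) − π[h,c](ρ[c/a](ρ[h/b](T))))) → 2

|E| = 2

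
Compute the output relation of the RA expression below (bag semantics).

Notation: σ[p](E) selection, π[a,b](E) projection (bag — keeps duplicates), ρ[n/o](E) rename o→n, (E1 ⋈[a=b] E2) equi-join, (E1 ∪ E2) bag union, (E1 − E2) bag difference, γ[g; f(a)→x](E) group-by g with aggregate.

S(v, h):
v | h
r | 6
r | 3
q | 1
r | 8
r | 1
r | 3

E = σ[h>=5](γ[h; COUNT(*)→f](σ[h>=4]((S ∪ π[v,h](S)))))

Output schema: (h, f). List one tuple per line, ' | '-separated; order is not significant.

Stepwise |·|:
  S → 6
  S → 6
  π[v,h](S) → 6
  (S ∪ π[v,h](S)) → 12
  σ[h>=4]((S ∪ π[v,h](S))) → 4
  γ[h; COUNT(*)→f](σ[h>=4]((S ∪ π[v,h](S)))) → 2
  σ[h>=5](γ[h; COUNT(*)→f](σ[h>=4]((S ∪ π[v,h](S))))) → 2

== RESULT ==
h | f
6 | 2
8 | 2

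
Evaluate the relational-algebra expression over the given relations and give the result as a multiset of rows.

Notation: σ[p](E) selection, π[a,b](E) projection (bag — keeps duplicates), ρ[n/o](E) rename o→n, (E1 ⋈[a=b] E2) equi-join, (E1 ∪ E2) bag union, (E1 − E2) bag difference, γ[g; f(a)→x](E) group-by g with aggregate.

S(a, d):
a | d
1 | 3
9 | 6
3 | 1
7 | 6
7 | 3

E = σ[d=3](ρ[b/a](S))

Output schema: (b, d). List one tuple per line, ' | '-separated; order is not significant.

Per-node cardinality:
  S → 5
  ρ[b/a](S) → 5
  σ[d=3](ρ[b/a](S)) → 2

== RESULT ==
b | d
1 | 3
7 | 3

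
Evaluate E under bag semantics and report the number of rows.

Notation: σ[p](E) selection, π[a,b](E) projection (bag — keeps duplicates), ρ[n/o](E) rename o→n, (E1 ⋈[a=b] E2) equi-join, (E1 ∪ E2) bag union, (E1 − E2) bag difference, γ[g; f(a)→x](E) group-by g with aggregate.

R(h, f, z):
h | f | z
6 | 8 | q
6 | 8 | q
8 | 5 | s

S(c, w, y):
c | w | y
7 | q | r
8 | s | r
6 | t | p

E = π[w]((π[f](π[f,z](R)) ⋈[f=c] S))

Row counts bottom-up:
  R → 3
  π[f,z](R) → 3
  π[f](π[f,z](R)) → 3
  S → 3
  (π[f](π[f,z](R)) ⋈[f=c] S) → 2
  π[w]((π[f](π[f,z](R)) ⋈[f=c] S)) → 2

|E| = 2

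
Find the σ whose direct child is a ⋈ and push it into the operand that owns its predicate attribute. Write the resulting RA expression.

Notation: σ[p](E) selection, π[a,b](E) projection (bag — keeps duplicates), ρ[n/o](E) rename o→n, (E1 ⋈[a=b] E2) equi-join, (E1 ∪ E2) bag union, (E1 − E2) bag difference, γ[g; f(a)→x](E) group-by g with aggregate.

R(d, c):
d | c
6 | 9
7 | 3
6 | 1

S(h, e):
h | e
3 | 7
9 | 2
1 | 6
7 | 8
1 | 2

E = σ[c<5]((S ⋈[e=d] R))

σ filters on c, owned by the right side.
E' = (S ⋈[e=d] σ[c<5](R))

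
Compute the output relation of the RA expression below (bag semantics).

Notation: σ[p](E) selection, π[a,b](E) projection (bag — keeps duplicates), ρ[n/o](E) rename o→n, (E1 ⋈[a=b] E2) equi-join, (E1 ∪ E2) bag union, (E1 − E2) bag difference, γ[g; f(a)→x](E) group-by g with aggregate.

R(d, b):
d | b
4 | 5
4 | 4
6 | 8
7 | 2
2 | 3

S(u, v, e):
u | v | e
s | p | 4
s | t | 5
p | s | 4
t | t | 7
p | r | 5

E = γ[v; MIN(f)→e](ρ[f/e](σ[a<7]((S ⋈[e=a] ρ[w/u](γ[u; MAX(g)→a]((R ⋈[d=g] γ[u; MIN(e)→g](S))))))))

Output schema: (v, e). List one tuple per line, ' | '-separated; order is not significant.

Row counts bottom-up:
  S → 5
  R → 5
  S → 5
  γ[u; MIN(e)→g](S) → 3
  (R ⋈[d=g] γ[u; MIN(e)→g](S)) → 5
  γ[u; MAX(g)→a]((R ⋈[d=g] γ[u; MIN(e)→g](S))) → 3
  ρ[w/u](γ[u; MAX(g)→a]((R ⋈[d=g] γ[u; MIN(e)→g](S)))) → 3
  (S ⋈[e=a] ρ[w/u](γ[u; MAX(g)→a]((R ⋈[d=g] γ[u; MIN(e)→g](S))))) → 5
  σ[a<7]((S ⋈[e=a] ρ[w/u](γ[u; MAX(g)→a]((R ⋈[d=g] γ[u; MIN(e)→g](S)))))) → 4
  ρ[f/e](σ[a<7]((S ⋈[e=a] ρ[w/u](γ[u; MAX(g)→a]((R ⋈[d=g] γ[u; MIN(e)→g](S))))))) → 4
  γ[v; MIN(f)→e](ρ[f/e](σ[a<7]((S ⋈[e=a] ρ[w/u](γ[u; MAX(g)→a]((R ⋈[d=g] γ[u; MIN(e)→g](S)))))))) → 2

== RESULT ==
v | e
p | 4
s | 4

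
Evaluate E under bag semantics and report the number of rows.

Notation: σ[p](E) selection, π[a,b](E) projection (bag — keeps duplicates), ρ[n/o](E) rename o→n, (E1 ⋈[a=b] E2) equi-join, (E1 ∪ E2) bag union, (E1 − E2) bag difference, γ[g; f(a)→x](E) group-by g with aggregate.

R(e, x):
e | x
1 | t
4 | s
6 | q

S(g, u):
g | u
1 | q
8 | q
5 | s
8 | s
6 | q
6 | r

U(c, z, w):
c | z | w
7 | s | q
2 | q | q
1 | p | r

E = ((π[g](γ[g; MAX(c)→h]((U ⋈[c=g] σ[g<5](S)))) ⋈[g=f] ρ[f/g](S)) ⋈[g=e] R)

Subexpression sizes:
  U → 3
  S → 6
  σ[g<5](S) → 1
  (U ⋈[c=g] σ[g<5](S)) → 1
  γ[g; MAX(c)→h]((U ⋈[c=g] σ[g<5](S))) → 1
  π[g](γ[g; MAX(c)→h]((U ⋈[c=g] σ[g<5](S)))) → 1
  S → 6
  ρ[f/g](S) → 6
  (π[g](γ[g; MAX(c)→h]((U ⋈[c=g] σ[g<5](S)))) ⋈[g=f] ρ[f/g](S)) → 1
  R → 3
  ((π[g](γ[g; MAX(c)→h]((U ⋈[c=g] σ[g<5](S)))) ⋈[g=f] ρ[f/g](S)) ⋈[g=e] R) → 1

|E| = 1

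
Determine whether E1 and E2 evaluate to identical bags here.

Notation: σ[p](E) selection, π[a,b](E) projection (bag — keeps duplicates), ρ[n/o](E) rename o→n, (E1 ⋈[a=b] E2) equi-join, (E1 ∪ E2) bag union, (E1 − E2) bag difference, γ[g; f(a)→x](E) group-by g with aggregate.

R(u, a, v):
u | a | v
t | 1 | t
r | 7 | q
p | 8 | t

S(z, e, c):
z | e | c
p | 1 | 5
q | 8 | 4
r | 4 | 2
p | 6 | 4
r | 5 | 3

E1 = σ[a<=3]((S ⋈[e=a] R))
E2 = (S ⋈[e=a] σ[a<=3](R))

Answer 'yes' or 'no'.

E1 per-node cardinality:
  S → 5
  R → 3
  (S ⋈[e=a] R) → 2
  σ[a<=3]((S ⋈[e=a] R)) → 1
E2 per-node cardinality:
  S → 5
  R → 3
  σ[a<=3](R) → 1
  (S ⋈[e=a] σ[a<=3](R)) → 1

E1 and E2 produce the same multiset:
z | e | c | u | a | v
p | 1 | 5 | t | 1 | t

yes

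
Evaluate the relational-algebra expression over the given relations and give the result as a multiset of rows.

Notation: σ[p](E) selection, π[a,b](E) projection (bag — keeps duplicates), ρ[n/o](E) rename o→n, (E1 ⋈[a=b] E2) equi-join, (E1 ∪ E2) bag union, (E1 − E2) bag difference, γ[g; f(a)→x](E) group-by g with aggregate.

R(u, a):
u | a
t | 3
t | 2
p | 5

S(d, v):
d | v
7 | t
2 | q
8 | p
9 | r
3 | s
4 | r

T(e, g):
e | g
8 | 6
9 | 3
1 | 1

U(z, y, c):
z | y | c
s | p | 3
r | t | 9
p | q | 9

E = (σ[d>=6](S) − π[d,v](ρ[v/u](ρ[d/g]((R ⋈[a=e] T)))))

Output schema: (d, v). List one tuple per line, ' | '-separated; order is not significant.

Per-node cardinality:
  S → 6
  σ[d>=6](S) → 3
  R → 3
  T → 3
  (R ⋈[a=e] T) → 0
  ρ[d/g]((R ⋈[a=e] T)) → 0
  ρ[v/u](ρ[d/g]((R ⋈[a=e] T))) → 0
  π[d,v](ρ[v/u](ρ[d/g]((R ⋈[a=e] T)))) → 0
  (σ[d>=6](S) − π[d,v](ρ[v/u](ρ[d/g]((R ⋈[a=e] T))))) → 3

== RESULT ==
d | v
7 | t
8 | p
9 | r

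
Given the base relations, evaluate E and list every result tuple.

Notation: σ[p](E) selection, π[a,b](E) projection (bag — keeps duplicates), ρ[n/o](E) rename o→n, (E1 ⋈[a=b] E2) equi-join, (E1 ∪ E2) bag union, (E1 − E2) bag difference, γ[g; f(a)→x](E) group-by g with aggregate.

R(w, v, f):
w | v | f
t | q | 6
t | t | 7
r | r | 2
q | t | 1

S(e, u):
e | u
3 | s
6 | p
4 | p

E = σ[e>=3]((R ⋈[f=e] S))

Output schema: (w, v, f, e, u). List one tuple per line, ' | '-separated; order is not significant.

Subexpression sizes:
  R → 4
  S → 3
  (R ⋈[f=e] S) → 1
  σ[e>=3]((R ⋈[f=e] S)) → 1

== RESULT ==
w | v | f | e | u
t | q | 6 | 6 | p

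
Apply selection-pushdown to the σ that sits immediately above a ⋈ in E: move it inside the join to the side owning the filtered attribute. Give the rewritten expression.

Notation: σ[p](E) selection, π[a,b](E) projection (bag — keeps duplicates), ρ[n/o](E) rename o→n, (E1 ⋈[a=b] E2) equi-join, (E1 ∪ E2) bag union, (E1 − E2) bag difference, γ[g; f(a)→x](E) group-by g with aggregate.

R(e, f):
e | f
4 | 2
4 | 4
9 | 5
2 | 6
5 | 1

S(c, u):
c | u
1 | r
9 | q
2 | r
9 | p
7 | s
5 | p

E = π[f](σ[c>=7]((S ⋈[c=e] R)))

σ filters on c, owned by the left side.
E' = π[f]((σ[c>=7](S) ⋈[c=e] R))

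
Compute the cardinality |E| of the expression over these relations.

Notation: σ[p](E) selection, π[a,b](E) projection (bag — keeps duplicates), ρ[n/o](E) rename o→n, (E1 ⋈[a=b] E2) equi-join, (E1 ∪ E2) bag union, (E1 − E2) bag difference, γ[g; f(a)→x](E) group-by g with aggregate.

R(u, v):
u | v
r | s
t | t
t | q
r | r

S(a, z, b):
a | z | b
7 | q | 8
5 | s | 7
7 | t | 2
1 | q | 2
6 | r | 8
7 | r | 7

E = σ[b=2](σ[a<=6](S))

Subexpression sizes:
  S → 6
  σ[a<=6](S) → 3
  σ[b=2](σ[a<=6](S)) → 1

|E| = 1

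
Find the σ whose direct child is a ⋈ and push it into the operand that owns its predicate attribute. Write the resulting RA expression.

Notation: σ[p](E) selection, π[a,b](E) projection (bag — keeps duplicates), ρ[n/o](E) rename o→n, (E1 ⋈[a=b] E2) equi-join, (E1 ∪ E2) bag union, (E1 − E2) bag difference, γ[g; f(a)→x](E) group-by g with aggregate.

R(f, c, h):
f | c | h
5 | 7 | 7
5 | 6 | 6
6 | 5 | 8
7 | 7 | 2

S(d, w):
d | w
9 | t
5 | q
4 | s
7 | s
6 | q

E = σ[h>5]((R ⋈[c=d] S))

σ filters on h, owned by the left side.
E' = (σ[h>5](R) ⋈[c=d] S)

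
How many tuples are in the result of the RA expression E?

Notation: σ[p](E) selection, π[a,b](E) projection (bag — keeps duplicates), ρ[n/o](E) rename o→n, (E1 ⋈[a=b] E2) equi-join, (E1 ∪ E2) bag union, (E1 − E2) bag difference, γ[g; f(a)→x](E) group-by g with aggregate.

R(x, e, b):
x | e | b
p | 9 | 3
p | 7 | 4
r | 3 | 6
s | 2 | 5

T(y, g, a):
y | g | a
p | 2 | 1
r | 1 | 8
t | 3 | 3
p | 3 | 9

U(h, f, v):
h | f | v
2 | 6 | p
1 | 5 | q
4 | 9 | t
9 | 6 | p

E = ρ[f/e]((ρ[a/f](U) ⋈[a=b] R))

Per-node cardinality:
  U → 4
  ρ[a/f](U) → 4
  R → 4
  (ρ[a/f](U) ⋈[a=b] R) → 3
  ρ[f/e]((ρ[a/f](U) ⋈[a=b] R)) → 3

|E| = 3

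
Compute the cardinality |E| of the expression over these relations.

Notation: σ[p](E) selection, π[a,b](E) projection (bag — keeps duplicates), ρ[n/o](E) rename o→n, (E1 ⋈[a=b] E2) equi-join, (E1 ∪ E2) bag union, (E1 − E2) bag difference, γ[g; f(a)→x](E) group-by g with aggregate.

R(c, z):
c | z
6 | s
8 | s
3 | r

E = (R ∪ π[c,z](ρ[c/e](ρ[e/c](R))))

Per-node cardinality:
  R → 3
  R → 3
  ρ[e/c](R) → 3
  ρ[c/e](ρ[e/c](R)) → 3
  π[c,z](ρ[c/e](ρ[e/c](R))) → 3
  (R ∪ π[c,z](ρ[c/e](ρ[e/c](R)))) → 6

|E| = 6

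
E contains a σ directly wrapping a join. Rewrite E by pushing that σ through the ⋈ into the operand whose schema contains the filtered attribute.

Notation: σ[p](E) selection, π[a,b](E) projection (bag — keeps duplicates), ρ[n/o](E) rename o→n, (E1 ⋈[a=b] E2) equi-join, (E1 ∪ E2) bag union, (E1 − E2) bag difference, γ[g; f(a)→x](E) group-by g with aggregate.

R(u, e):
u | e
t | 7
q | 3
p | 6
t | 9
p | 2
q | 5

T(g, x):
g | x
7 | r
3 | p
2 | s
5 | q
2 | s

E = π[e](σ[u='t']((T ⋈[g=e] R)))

σ filters on u, owned by the right side.
E' = π[e]((T ⋈[g=e] σ[u='t'](R)))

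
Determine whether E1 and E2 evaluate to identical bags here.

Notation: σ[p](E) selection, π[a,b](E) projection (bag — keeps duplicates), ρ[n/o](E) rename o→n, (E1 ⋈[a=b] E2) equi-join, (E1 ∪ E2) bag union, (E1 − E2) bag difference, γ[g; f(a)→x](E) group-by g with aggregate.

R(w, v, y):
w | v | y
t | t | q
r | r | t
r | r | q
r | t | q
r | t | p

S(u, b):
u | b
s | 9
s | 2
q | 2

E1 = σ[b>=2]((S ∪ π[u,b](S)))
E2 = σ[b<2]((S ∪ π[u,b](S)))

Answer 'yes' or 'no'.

E1 subexpression sizes:
  S → 3
  S → 3
  π[u,b](S) → 3
  (S ∪ π[u,b](S)) → 6
  σ[b>=2]((S ∪ π[u,b](S))) → 6
E2 subexpression sizes:
  S → 3
  S → 3
  π[u,b](S) → 3
  (S ∪ π[u,b](S)) → 6
  σ[b<2]((S ∪ π[u,b](S))) → 0

E1 result:
u | b
q | 2
q | 2
s | 2
s | 2
s | 9
s | 9
E2 result:
u | b
(0 rows)
Witness: ('s', 9) appears 2× in E1 but 0× in E2.

no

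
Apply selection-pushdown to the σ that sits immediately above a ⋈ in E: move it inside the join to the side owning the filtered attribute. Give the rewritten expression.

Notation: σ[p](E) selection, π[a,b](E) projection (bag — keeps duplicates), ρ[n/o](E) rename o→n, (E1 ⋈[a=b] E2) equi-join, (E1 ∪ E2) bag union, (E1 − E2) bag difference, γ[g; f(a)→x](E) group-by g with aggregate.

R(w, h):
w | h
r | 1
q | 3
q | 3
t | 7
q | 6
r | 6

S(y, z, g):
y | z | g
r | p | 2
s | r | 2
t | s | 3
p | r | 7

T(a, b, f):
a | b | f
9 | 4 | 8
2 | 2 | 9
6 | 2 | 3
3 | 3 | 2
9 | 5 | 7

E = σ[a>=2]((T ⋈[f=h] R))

σ filters on a, owned by the left side.
E' = (σ[a>=2](T) ⋈[f=h] R)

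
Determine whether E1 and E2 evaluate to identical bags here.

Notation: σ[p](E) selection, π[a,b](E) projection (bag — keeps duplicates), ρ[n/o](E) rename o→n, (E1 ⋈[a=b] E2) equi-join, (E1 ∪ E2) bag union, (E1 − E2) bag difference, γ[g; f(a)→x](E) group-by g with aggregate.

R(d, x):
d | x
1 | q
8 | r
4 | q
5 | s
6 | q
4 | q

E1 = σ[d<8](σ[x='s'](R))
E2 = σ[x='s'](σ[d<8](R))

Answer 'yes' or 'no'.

E1 stepwise |·|:
  R → 6
  σ[x='s'](R) → 1
  σ[d<8](σ[x='s'](R)) → 1
E2 stepwise |·|:
  R → 6
  σ[d<8](R) → 5
  σ[x='s'](σ[d<8](R)) → 1

E1 and E2 produce the same multiset:
d | x
5 | s

yes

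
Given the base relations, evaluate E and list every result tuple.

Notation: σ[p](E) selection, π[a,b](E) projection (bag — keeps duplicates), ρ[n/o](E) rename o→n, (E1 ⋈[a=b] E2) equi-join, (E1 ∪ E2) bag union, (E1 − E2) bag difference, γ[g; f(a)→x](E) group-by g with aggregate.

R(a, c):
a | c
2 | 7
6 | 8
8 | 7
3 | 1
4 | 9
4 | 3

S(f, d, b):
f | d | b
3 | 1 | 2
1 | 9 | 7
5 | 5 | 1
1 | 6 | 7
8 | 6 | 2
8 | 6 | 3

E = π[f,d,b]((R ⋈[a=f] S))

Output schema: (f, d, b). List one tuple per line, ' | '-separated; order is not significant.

Per-node cardinality:
  R → 6
  S → 6
  (R ⋈[a=f] S) → 3
  π[f,d,b]((R ⋈[a=f] S)) → 3

== RESULT ==
f | d | b
3 | 1 | 2
8 | 6 | 2
8 | 6 | 3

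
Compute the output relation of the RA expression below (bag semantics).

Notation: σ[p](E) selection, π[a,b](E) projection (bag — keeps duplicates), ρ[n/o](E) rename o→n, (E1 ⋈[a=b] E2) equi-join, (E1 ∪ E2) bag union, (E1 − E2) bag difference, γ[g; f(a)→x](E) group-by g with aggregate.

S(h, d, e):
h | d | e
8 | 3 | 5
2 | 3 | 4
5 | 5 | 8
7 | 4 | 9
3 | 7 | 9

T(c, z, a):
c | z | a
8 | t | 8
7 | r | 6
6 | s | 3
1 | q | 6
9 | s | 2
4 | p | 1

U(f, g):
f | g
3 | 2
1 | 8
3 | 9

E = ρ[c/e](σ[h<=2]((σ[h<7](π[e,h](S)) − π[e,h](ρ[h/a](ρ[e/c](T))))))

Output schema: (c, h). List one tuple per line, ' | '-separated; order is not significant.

Stepwise |·|:
  S → 5
  π[e,h](S) → 5
  σ[h<7](π[e,h](S)) → 3
  T → 6
  ρ[e/c](T) → 6
  ρ[h/a](ρ[e/c](T)) → 6
  π[e,h](ρ[h/a](ρ[e/c](T))) → 6
  (σ[h<7](π[e,h](S)) − π[e,h](ρ[h/a](ρ[e/c](T)))) → 3
  σ[h<=2]((σ[h<7](π[e,h](S)) − π[e,h](ρ[h/a](ρ[e/c](T))))) → 1
  ρ[c/e](σ[h<=2]((σ[h<7](π[e,h](S)) − π[e,h](ρ[h/a](ρ[e/c](T)))))) → 1

== RESULT ==
c | h
4 | 2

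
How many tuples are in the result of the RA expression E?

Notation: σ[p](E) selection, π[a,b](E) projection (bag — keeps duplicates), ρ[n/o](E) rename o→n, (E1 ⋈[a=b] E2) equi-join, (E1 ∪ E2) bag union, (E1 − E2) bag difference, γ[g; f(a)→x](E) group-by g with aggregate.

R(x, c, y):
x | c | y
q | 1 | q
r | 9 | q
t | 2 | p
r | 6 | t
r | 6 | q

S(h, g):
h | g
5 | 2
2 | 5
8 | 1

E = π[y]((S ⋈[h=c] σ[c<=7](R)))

Per-node cardinality:
  S → 3
  R → 5
  σ[c<=7](R) → 4
  (S ⋈[h=c] σ[c<=7](R)) → 1
  π[y]((S ⋈[h=c] σ[c<=7](R))) → 1

|E| = 1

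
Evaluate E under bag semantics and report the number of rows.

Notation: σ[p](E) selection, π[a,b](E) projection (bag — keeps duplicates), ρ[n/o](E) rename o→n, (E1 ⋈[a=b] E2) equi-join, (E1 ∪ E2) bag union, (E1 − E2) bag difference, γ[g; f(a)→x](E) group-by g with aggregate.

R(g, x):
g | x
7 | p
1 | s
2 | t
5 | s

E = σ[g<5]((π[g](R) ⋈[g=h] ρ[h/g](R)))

Row counts bottom-up:
  R → 4
  π[g](R) → 4
  R → 4
  ρ[h/g](R) → 4
  (π[g](R) ⋈[g=h] ρ[h/g](R)) → 4
  σ[g<5]((π[g](R) ⋈[g=h] ρ[h/g](R))) → 2

|E| = 2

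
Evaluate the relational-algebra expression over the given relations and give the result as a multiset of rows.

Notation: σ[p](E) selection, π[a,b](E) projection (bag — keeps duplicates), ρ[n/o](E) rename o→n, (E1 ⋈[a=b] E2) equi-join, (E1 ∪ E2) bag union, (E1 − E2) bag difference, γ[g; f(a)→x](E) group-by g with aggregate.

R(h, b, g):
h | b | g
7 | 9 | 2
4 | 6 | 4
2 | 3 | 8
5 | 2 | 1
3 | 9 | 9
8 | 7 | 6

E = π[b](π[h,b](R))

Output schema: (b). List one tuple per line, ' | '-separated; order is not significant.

Subexpression sizes:
  R → 6
  π[h,b](R) → 6
  π[b](π[h,b](R)) → 6

== RESULT ==
b
2
3
6
7
9
9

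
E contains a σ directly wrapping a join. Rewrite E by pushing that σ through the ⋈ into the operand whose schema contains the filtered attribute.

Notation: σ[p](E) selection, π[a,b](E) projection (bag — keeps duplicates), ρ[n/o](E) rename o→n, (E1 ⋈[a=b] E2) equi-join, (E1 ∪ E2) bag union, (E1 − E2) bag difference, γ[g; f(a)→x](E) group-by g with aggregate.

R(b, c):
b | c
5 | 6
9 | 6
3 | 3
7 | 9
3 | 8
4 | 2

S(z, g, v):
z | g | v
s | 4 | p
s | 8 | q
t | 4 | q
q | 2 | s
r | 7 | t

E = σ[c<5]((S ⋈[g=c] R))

σ filters on c, owned by the right side.
E' = (S ⋈[g=c] σ[c<5](R))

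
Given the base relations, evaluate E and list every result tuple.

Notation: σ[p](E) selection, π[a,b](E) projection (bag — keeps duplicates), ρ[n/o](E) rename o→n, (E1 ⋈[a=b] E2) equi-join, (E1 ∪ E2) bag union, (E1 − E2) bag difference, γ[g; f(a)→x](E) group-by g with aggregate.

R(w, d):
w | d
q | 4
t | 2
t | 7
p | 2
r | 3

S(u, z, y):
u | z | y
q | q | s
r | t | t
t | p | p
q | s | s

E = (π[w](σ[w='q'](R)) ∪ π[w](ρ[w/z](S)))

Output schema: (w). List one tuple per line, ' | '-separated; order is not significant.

Subexpression sizes:
  R → 5
  σ[w='q'](R) → 1
  π[w](σ[w='q'](R)) → 1
  S → 4
  ρ[w/z](S) → 4
  π[w](ρ[w/z](S)) → 4
  (π[w](σ[w='q'](R)) ∪ π[w](ρ[w/z](S))) → 5

== RESULT ==
w
p
q
q
s
t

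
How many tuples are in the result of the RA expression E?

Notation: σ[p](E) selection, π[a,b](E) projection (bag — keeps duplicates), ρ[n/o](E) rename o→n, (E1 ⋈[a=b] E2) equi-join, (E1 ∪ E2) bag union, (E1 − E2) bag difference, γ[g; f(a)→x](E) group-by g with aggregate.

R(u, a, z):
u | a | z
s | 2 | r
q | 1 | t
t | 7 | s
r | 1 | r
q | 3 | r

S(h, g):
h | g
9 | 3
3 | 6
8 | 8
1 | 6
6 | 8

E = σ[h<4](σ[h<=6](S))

Per-node cardinality:
  S → 5
  σ[h<=6](S) → 3
  σ[h<4](σ[h<=6](S)) → 2

|E| = 2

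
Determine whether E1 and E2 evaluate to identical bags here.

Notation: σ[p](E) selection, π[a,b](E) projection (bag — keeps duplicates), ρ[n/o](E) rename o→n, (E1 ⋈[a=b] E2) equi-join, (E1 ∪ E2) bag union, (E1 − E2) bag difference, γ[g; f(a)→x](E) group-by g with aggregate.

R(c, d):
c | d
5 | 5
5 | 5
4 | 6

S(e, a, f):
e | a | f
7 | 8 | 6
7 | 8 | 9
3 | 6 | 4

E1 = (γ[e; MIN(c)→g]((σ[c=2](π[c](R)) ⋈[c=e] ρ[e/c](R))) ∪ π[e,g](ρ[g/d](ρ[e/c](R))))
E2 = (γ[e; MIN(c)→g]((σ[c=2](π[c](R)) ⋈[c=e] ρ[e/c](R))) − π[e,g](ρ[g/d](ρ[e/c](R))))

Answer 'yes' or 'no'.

E1 row counts bottom-up:
  R → 3
  π[c](R) → 3
  σ[c=2](π[c](R)) → 0
  R → 3
  ρ[e/c](R) → 3
  (σ[c=2](π[c](R)) ⋈[c=e] ρ[e/c](R)) → 0
  γ[e; MIN(c)→g]((σ[c=2](π[c](R)) ⋈[c=e] ρ[e/c](R))) → 0
  R → 3
  ρ[e/c](R) → 3
  ρ[g/d](ρ[e/c](R)) → 3
  π[e,g](ρ[g/d](ρ[e/c](R))) → 3
  (γ[e; MIN(c)→g]((σ[c=2](π[c](R)) ⋈[c=e] ρ[e/c](R))) ∪ π[e,g](ρ[g/d](ρ[e/c](R)))) → 3
E2 row counts bottom-up:
  R → 3
  π[c](R) → 3
  σ[c=2](π[c](R)) → 0
  R → 3
  ρ[e/c](R) → 3
  (σ[c=2](π[c](R)) ⋈[c=e] ρ[e/c](R)) → 0
  γ[e; MIN(c)→g]((σ[c=2](π[c](R)) ⋈[c=e] ρ[e/c](R))) → 0
  R → 3
  ρ[e/c](R) → 3
  ρ[g/d](ρ[e/c](R)) → 3
  π[e,g](ρ[g/d](ρ[e/c](R))) → 3
  (γ[e; MIN(c)→g]((σ[c=2](π[c](R)) ⋈[c=e] ρ[e/c](R))) − π[e,g](ρ[g/d](ρ[e/c](R)))) → 0

E1 result:
e | g
4 | 6
5 | 5
5 | 5
E2 result:
e | g
(0 rows)
Witness: (4, 6) appears 1× in E1 but 0× in E2.

no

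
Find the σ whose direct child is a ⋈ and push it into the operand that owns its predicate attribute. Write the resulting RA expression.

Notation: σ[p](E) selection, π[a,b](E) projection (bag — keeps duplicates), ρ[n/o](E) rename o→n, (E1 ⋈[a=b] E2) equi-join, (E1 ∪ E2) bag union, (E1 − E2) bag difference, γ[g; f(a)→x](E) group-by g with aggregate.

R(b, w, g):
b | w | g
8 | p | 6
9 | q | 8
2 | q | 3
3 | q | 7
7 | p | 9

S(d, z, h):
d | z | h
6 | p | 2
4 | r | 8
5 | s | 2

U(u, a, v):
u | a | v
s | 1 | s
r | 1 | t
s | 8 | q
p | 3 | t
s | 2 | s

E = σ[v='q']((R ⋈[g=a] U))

σ filters on v, owned by the right side.
E' = (R ⋈[g=a] σ[v='q'](U))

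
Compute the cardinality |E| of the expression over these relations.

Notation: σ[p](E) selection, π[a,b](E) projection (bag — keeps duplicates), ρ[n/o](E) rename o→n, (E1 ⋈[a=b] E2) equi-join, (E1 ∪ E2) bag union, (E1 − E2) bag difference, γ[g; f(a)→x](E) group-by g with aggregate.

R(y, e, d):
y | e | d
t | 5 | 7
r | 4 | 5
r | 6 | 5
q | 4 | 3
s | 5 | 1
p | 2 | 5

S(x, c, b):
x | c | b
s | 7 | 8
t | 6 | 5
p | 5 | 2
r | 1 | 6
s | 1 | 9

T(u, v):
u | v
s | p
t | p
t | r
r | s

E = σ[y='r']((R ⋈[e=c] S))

Subexpression sizes:
  R → 6
  S → 5
  (R ⋈[e=c] S) → 3
  σ[y='r']((R ⋈[e=c] S)) → 1

|E| = 1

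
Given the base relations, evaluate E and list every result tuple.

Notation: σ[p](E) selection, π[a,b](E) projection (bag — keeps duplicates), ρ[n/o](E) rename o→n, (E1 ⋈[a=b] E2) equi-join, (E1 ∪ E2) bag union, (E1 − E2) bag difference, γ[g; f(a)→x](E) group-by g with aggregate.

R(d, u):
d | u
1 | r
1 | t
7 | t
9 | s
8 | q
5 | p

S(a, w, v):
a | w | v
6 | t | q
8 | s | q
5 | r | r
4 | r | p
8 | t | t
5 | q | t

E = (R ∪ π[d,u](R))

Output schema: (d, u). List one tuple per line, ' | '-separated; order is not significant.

Per-node cardinality:
  R → 6
  R → 6
  π[d,u](R) → 6
  (R ∪ π[d,u](R)) → 12

== RESULT ==
d | u
1 | r
1 | r
1 | t
1 | t
5 | p
5 | p
7 | t
7 | t
8 | q
8 | q
9 | s
9 | s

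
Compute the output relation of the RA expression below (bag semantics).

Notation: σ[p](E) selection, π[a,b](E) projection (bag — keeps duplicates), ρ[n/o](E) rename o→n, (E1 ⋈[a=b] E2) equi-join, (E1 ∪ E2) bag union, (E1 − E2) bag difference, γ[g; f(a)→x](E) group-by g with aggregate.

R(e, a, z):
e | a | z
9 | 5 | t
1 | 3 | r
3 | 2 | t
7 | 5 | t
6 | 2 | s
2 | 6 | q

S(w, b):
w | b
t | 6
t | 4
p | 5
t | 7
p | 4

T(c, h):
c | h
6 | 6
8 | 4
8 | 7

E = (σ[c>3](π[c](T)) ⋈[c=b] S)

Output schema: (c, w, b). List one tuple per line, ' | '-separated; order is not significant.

Subexpression sizes:
  T → 3
  π[c](T) → 3
  σ[c>3](π[c](T)) → 3
  S → 5
  (σ[c>3](π[c](T)) ⋈[c=b] S) → 1

== RESULT ==
c | w | b
6 | t | 6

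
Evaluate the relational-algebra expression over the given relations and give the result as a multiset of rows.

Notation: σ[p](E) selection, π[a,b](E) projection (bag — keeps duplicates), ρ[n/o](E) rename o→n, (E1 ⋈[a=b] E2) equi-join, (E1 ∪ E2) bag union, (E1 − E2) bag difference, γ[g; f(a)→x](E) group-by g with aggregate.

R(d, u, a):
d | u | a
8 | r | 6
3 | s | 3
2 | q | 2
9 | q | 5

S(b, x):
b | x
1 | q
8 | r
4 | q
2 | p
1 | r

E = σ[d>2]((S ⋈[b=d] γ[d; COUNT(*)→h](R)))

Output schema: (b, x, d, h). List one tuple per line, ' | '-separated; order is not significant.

Per-node cardinality:
  S → 5
  R → 4
  γ[d; COUNT(*)→h](R) → 4
  (S ⋈[b=d] γ[d; COUNT(*)→h](R)) → 2
  σ[d>2]((S ⋈[b=d] γ[d; COUNT(*)→h](R))) → 1

== RESULT ==
b | x | d | h
8 | r | 8 | 1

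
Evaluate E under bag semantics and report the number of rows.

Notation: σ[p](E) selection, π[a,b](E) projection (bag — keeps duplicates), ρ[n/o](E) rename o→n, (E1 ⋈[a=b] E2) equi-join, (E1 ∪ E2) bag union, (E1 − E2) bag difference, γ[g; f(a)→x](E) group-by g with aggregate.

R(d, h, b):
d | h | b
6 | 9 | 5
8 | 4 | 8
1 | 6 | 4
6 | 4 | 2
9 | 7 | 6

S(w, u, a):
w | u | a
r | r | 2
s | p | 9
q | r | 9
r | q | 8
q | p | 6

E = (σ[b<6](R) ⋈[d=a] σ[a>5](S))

Stepwise |·|:
  R → 5
  σ[b<6](R) → 3
  S → 5
  σ[a>5](S) → 4
  (σ[b<6](R) ⋈[d=a] σ[a>5](S)) → 2

|E| = 2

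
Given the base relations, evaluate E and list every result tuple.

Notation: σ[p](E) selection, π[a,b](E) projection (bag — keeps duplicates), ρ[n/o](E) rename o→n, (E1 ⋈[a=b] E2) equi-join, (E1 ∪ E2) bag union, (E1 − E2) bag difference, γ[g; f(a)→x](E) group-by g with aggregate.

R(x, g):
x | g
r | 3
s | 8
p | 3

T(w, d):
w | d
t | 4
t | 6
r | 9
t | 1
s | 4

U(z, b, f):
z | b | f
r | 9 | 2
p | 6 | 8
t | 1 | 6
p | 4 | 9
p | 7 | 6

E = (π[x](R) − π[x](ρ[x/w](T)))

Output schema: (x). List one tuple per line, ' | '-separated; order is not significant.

Per-node cardinality:
  R → 3
  π[x](R) → 3
  T → 5
  ρ[x/w](T) → 5
  π[x](ρ[x/w](T)) → 5
  (π[x](R) − π[x](ρ[x/w](T))) → 1

== RESULT ==
x
p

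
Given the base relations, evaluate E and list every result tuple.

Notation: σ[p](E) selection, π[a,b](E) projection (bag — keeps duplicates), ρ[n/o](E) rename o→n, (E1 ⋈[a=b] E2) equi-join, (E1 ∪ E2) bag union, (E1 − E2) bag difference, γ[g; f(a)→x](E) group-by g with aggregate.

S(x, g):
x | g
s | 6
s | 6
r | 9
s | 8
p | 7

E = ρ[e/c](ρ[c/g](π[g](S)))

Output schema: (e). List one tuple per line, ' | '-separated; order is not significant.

Row counts bottom-up:
  S → 5
  π[g](S) → 5
  ρ[c/g](π[g](S)) → 5
  ρ[e/c](ρ[c/g](π[g](S))) → 5

== RESULT ==
e
6
6
7
8
9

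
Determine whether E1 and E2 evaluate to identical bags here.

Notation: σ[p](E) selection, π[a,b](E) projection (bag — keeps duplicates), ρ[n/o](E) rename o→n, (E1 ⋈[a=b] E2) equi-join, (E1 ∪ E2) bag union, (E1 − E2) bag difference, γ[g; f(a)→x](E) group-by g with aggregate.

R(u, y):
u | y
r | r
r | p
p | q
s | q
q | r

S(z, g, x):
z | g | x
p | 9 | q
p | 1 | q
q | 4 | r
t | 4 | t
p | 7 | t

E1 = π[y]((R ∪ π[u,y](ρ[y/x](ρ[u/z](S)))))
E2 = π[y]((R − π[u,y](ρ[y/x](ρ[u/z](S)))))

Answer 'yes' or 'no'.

E1 row counts bottom-up:
  R → 5
  S → 5
  ρ[u/z](S) → 5
  ρ[y/x](ρ[u/z](S)) → 5
  π[u,y](ρ[y/x](ρ[u/z](S))) → 5
  (R ∪ π[u,y](ρ[y/x](ρ[u/z](S)))) → 10
  π[y]((R ∪ π[u,y](ρ[y/x](ρ[u/z](S))))) → 10
E2 row counts bottom-up:
  R → 5
  S → 5
  ρ[u/z](S) → 5
  ρ[y/x](ρ[u/z](S)) → 5
  π[u,y](ρ[y/x](ρ[u/z](S))) → 5
  (R − π[u,y](ρ[y/x](ρ[u/z](S)))) → 3
  π[y]((R − π[u,y](ρ[y/x](ρ[u/z](S))))) → 3

E1 result:
y
p
q
q
q
q
r
r
r
t
t
E2 result:
y
p
q
r
Witness: ('q',) appears 4× in E1 but 1× in E2.

no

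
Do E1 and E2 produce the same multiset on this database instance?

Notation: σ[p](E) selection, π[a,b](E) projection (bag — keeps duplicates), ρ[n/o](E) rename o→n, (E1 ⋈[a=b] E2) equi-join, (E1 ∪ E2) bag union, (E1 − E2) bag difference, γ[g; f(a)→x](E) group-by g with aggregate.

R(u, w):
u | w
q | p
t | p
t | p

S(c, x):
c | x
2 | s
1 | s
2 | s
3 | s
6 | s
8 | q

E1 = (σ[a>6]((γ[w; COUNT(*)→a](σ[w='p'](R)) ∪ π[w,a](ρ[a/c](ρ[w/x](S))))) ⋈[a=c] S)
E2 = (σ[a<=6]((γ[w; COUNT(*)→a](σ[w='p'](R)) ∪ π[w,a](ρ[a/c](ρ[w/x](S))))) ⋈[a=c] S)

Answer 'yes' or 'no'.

E1 per-node cardinality:
  R → 3
  σ[w='p'](R) → 3
  γ[w; COUNT(*)→a](σ[w='p'](R)) → 1
  S → 6
  ρ[w/x](S) → 6
  ρ[a/c](ρ[w/x](S)) → 6
  π[w,a](ρ[a/c](ρ[w/x](S))) → 6
  (γ[w; COUNT(*)→a](σ[w='p'](R)) ∪ π[w,a](ρ[a/c](ρ[w/x](S)))) → 7
  σ[a>6]((γ[w; COUNT(*)→a](σ[w='p'](R)) ∪ π[w,a](ρ[a/c](ρ[w/x](S))))) → 1
  S → 6
  (σ[a>6]((γ[w; COUNT(*)→a](σ[w='p'](R)) ∪ π[w,a](ρ[a/c](ρ[w/x](S))))) ⋈[a=c] S) → 1
E2 per-node cardinality:
  R → 3
  σ[w='p'](R) → 3
  γ[w; COUNT(*)→a](σ[w='p'](R)) → 1
  S → 6
  ρ[w/x](S) → 6
  ρ[a/c](ρ[w/x](S)) → 6
  π[w,a](ρ[a/c](ρ[w/x](S))) → 6
  (γ[w; COUNT(*)→a](σ[w='p'](R)) ∪ π[w,a](ρ[a/c](ρ[w/x](S)))) → 7
  σ[a<=6]((γ[w; COUNT(*)→a](σ[w='p'](R)) ∪ π[w,a](ρ[a/c](ρ[w/x](S))))) → 6
  S → 6
  (σ[a<=6]((γ[w; COUNT(*)→a](σ[w='p'](R)) ∪ π[w,a](ρ[a/c](ρ[w/x](S))))) ⋈[a=c] S) → 8

E1 result:
w | a | c | x
q | 8 | 8 | q
E2 result:
w | a | c | x
p | 3 | 3 | s
s | 1 | 1 | s
s | 2 | 2 | s
s | 2 | 2 | s
s | 2 | 2 | s
s | 2 | 2 | s
s | 3 | 3 | s
s | 6 | 6 | s
Witness: ('q', 8, 8, 'q') appears 1× in E1 but 0× in E2.

no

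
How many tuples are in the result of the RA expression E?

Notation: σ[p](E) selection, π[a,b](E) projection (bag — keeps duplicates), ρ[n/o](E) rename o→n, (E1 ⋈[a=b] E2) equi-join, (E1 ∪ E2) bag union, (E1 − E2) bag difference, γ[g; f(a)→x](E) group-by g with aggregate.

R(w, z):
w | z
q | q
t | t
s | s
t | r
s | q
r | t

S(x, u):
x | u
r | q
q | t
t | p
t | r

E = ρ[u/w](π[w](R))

Subexpression sizes:
  R → 6
  π[w](R) → 6
  ρ[u/w](π[w](R)) → 6

|E| = 6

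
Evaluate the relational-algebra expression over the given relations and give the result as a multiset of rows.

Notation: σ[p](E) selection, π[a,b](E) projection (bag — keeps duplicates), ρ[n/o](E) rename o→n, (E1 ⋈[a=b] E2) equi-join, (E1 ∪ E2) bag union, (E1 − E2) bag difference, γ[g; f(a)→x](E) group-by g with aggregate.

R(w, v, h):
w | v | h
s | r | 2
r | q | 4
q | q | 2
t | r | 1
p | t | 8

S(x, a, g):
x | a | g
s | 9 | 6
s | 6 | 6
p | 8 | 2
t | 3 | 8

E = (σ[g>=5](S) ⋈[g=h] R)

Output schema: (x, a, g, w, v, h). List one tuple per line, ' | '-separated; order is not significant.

Row counts bottom-up:
  S → 4
  σ[g>=5](S) → 3
  R → 5
  (σ[g>=5](S) ⋈[g=h] R) → 1

== RESULT ==
x | a | g | w | v | h
t | 3 | 8 | p | t | 8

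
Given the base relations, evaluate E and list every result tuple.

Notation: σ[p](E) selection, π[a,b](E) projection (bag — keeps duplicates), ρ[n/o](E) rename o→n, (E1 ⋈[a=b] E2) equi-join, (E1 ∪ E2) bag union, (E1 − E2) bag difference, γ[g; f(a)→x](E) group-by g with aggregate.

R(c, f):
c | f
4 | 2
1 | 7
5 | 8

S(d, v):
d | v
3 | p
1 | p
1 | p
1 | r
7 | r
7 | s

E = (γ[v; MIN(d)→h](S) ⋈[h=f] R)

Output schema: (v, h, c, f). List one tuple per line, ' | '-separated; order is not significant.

Per-node cardinality:
  S → 6
  γ[v; MIN(d)→h](S) → 3
  R → 3
  (γ[v; MIN(d)→h](S) ⋈[h=f] R) → 1

== RESULT ==
v | h | c | f
s | 7 | 1 | 7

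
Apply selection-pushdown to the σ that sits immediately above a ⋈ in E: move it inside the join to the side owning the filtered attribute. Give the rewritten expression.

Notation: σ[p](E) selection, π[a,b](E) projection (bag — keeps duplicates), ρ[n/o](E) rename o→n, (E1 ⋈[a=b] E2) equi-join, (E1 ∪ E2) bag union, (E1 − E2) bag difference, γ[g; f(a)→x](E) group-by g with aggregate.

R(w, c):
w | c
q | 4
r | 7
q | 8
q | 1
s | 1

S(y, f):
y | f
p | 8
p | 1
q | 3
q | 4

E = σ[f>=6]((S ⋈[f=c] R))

σ filters on f, owned by the left side.
E' = (σ[f>=6](S) ⋈[f=c] R)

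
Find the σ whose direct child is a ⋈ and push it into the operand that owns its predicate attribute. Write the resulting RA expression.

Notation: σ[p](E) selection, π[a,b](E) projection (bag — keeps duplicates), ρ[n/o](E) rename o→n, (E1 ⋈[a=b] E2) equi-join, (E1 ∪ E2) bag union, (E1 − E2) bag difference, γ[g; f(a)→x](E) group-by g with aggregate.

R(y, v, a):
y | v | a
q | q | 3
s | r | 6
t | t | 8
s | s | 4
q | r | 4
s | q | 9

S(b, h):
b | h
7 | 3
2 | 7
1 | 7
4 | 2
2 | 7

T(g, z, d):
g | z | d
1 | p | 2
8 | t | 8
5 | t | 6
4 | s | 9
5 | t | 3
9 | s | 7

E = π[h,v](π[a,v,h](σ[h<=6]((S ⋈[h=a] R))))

σ filters on h, owned by the left side.
E' = π[h,v](π[a,v,h]((σ[h<=6](S) ⋈[h=a] R)))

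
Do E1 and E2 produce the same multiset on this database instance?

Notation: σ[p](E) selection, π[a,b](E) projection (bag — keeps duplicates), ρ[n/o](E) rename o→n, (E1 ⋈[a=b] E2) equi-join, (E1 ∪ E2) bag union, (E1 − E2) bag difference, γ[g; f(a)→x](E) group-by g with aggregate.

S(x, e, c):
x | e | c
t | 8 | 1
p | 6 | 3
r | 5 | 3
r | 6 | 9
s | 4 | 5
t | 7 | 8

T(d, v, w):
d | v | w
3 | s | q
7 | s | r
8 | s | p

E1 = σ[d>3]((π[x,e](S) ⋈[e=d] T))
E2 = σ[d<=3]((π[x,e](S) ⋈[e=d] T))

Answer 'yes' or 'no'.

E1 subexpression sizes:
  S → 6
  π[x,e](S) → 6
  T → 3
  (π[x,e](S) ⋈[e=d] T) → 2
  σ[d>3]((π[x,e](S) ⋈[e=d] T)) → 2
E2 subexpression sizes:
  S → 6
  π[x,e](S) → 6
  T → 3
  (π[x,e](S) ⋈[e=d] T) → 2
  σ[d<=3]((π[x,e](S) ⋈[e=d] T)) → 0

E1 result:
x | e | d | v | w
t | 7 | 7 | s | r
t | 8 | 8 | s | p
E2 result:
x | e | d | v | w
(0 rows)
Witness: ('t', 7, 7, 's', 'r') appears 1× in E1 but 0× in E2.

no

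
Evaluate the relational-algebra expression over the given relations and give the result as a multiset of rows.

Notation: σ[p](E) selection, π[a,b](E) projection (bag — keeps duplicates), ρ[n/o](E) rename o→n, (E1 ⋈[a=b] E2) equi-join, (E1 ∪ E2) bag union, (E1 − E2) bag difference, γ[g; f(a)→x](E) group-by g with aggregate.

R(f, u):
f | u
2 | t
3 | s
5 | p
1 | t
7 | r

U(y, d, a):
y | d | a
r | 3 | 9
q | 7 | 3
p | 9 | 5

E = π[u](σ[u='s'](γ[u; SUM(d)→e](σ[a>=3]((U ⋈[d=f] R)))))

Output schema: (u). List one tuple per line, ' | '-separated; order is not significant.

Stepwise |·|:
  U → 3
  R → 5
  (U ⋈[d=f] R) → 2
  σ[a>=3]((U ⋈[d=f] R)) → 2
  γ[u; SUM(d)→e](σ[a>=3]((U ⋈[d=f] R))) → 2
  σ[u='s'](γ[u; SUM(d)→e](σ[a>=3]((U ⋈[d=f] R)))) → 1
  π[u](σ[u='s'](γ[u; SUM(d)→e](σ[a>=3]((U ⋈[d=f] R))))) → 1

== RESULT ==
u
s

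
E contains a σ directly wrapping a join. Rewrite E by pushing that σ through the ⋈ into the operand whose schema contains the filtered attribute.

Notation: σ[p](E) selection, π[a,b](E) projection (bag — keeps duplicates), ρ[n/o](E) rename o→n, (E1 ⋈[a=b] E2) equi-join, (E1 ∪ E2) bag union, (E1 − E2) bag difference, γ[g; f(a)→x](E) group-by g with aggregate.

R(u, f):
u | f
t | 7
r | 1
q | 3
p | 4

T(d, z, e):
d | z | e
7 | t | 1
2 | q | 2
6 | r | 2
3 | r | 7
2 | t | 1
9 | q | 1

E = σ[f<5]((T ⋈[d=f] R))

σ filters on f, owned by the right side.
E' = (T ⋈[d=f] σ[f<5](R))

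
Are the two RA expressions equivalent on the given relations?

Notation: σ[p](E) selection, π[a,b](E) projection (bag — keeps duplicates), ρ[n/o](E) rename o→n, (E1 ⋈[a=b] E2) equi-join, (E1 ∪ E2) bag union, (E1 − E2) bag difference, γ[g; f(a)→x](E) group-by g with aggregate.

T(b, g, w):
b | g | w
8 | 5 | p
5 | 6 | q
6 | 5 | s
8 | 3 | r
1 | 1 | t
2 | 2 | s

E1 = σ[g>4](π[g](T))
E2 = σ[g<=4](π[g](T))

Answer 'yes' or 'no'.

E1 stepwise |·|:
  T → 6
  π[g](T) → 6
  σ[g>4](π[g](T)) → 3
E2 stepwise |·|:
  T → 6
  π[g](T) → 6
  σ[g<=4](π[g](T)) → 3

E1 result:
g
5
5
6
E2 result:
g
1
2
3
Witness: (6,) appears 1× in E1 but 0× in E2.

no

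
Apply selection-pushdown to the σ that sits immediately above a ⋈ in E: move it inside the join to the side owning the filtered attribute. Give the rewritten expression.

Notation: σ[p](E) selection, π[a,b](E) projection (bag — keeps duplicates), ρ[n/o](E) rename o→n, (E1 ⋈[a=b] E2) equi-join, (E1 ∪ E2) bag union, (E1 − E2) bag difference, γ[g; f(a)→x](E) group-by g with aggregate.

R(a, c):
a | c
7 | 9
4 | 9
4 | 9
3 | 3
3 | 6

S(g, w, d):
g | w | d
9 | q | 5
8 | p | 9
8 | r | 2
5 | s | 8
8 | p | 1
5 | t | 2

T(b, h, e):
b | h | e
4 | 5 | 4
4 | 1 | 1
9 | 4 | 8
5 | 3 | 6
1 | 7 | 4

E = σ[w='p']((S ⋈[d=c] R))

σ filters on w, owned by the left side.
E' = (σ[w='p'](S) ⋈[d=c] R)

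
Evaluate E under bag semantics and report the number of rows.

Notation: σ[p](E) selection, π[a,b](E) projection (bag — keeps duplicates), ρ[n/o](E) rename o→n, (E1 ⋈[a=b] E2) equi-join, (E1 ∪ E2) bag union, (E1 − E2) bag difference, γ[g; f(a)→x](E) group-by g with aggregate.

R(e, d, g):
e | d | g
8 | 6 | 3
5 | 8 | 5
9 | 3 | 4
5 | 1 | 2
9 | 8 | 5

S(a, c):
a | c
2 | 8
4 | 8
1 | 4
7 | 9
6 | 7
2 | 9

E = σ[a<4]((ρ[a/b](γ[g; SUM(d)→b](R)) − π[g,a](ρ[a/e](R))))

Row counts bottom-up:
  R → 5
  γ[g; SUM(d)→b](R) → 4
  ρ[a/b](γ[g; SUM(d)→b](R)) → 4
  R → 5
  ρ[a/e](R) → 5
  π[g,a](ρ[a/e](R)) → 5
  (ρ[a/b](γ[g; SUM(d)→b](R)) − π[g,a](ρ[a/e](R))) → 4
  σ[a<4]((ρ[a/b](γ[g; SUM(d)→b](R)) − π[g,a](ρ[a/e](R)))) → 2

|E| = 2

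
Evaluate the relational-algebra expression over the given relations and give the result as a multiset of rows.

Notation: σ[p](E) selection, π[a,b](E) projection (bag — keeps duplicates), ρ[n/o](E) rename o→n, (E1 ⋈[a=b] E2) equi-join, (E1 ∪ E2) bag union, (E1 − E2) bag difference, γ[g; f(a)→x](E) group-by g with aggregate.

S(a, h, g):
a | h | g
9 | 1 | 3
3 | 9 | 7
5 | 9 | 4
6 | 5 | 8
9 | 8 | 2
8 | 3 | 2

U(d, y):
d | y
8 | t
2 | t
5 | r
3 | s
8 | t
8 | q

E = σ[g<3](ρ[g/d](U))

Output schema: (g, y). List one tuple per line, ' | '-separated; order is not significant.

Stepwise |·|:
  U → 6
  ρ[g/d](U) → 6
  σ[g<3](ρ[g/d](U)) → 1

== RESULT ==
g | y
2 | t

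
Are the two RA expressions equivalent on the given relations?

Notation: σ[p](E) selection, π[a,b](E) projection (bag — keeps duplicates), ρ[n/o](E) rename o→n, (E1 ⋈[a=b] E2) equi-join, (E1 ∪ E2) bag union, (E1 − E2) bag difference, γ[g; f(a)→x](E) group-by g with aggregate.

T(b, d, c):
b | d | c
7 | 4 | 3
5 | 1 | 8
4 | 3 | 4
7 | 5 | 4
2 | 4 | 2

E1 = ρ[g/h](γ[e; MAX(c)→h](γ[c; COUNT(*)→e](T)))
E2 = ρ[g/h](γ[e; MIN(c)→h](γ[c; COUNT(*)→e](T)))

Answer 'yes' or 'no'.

E1 per-node cardinality:
  T → 5
  γ[c; COUNT(*)→e](T) → 4
  γ[e; MAX(c)→h](γ[c; COUNT(*)→e](T)) → 2
  ρ[g/h](γ[e; MAX(c)→h](γ[c; COUNT(*)→e](T))) → 2
E2 per-node cardinality:
  T → 5
  γ[c; COUNT(*)→e](T) → 4
  γ[e; MIN(c)→h](γ[c; COUNT(*)→e](T)) → 2
  ρ[g/h](γ[e; MIN(c)→h](γ[c; COUNT(*)→e](T))) → 2

E1 result:
e | g
1 | 8
2 | 4
E2 result:
e | g
1 | 2
2 | 4
Witness: (1, 2) appears 0× in E1 but 1× in E2.

no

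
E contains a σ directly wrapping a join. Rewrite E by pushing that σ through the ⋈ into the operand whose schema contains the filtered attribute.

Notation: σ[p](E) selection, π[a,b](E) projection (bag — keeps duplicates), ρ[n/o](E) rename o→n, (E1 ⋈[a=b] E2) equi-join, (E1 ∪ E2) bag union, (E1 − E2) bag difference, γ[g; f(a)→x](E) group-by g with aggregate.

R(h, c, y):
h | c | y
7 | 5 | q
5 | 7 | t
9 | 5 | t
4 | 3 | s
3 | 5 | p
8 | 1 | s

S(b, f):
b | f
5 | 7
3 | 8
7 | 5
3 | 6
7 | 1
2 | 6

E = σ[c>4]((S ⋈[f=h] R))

σ filters on c, owned by the right side.
E' = (S ⋈[f=h] σ[c>4](R))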